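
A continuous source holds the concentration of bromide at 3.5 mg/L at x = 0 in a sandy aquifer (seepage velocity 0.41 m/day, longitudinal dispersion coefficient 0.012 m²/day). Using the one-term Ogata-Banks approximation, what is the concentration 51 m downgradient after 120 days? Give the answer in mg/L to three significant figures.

0.505 mg/L

For a continuous step input, C/C₀ ≈ ½·erfc((x−vt)/(2√(Dt))).
vt = 0.41 × 120 = 49.2 m and 2√(Dt) = 2√(0.012 × 120) = 2.400 m.
Argument (x−vt)/(2√(Dt)) = (51 − 49.2)/2.400 = 0.7500; ½·erfc(0.7500) = 0.1444.
C = 3.5 × 0.1444 = 0.505 mg/L.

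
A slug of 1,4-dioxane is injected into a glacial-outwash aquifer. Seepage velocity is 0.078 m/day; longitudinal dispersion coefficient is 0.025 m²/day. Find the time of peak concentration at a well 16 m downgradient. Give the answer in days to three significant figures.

201 days

For the 1D instantaneous-source solution, setting ∂C/∂t = 0 at fixed x gives v²t² + 2Dt − x² = 0, so t = (√(D² + v²x²) − D)/v².
√(D² + v²x²) = √(0.025² + 0.078² × 16²) = 1.248; v² = 0.006084.
t = (1.248 − 0.025)/0.006084 = 201 days (vs. the pure-advection estimate x/v = 205 d).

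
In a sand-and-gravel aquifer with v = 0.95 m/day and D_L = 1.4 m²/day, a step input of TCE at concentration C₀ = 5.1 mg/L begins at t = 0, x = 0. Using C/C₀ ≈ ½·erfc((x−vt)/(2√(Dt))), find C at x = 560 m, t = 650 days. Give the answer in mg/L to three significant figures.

4.65 mg/L

For a continuous step input, C/C₀ ≈ ½·erfc((x−vt)/(2√(Dt))).
vt = 0.95 × 650 = 617.5 m and 2√(Dt) = 2√(1.4 × 650) = 60.33 m.
Argument (x−vt)/(2√(Dt)) = (560 − 617.5)/60.33 = -0.9531; ½·erfc(-0.9531) = 0.9112.
C = 5.1 × 0.9112 = 4.65 mg/L.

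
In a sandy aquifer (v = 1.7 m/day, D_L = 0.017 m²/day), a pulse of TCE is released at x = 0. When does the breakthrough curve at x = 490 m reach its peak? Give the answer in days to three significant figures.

For the 1D instantaneous-source solution, setting ∂C/∂t = 0 at fixed x gives v²t² + 2Dt − x² = 0, so t = (√(D² + v²x²) − D)/v².
√(D² + v²x²) = √(0.017² + 1.7² × 490²) = 833.0; v² = 2.89.
t = (833.0 − 0.017)/2.89 = 288 days (vs. the pure-advection estimate x/v = 288 d).

288 days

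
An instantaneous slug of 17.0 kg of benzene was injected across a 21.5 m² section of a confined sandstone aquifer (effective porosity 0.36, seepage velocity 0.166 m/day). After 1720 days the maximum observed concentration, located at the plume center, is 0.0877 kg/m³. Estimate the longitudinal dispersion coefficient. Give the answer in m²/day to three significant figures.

0.0290 m²/day

At the plume center C_max = M/(n_e·A·√(4πDt)), so D = M²/(4πt·(n_e·A·C_max)²).
n_e·A·C_max = 0.36 × 21.5 × 0.0877 = 0.6788 kg/m.
D = 17.0²/(4π × 1720 × 0.6788²) = 0.0290 m²/day.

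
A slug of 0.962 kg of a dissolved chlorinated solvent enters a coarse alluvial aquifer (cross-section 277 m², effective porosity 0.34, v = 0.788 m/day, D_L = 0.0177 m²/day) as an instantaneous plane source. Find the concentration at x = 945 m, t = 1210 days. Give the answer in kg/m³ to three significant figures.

0.000269 kg/m³

For an instantaneous plane source, C(x,t) = M/(n_e·A·√(4πDt)) · exp(−(x−vt)²/(4Dt)), with n_e·A the pore (flow) area.
Plume center vt = 0.788 × 1210 = 953.48 m, so the well at 945 m is 8.48 m upgradient of the peak.
√(4πDt) = 16.41 m, giving peak height M/(n_e·A·√(4πDt)) = 0.962/(0.34 × 277 × 16.41) = 0.0006225 kg/m³.
(x−vt)²/(4Dt) = (-8.48)²/(4 × 0.0177 × 1210) = 0.8394; exp(−0.8394) = 0.4320.
C = 0.0006225 × 0.4320 = 0.000269 kg/m³.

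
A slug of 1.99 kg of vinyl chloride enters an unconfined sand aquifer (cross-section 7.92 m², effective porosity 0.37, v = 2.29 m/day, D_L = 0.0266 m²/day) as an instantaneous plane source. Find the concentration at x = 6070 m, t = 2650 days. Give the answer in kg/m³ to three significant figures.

For an instantaneous plane source, C(x,t) = M/(n_e·A·√(4πDt)) · exp(−(x−vt)²/(4Dt)), with n_e·A the pore (flow) area.
Plume center vt = 2.29 × 2650 = 6068.5 m, so the well at 6070 m is 1.5 m downgradient of the peak.
√(4πDt) = 29.76 m, giving peak height M/(n_e·A·√(4πDt)) = 1.99/(0.37 × 7.92 × 29.76) = 0.02282 kg/m³.
(x−vt)²/(4Dt) = (1.5)²/(4 × 0.0266 × 2650) = 0.007980; exp(−0.007980) = 0.9921.
C = 0.02282 × 0.9921 = 0.0226 kg/m³.

0.0226 kg/m³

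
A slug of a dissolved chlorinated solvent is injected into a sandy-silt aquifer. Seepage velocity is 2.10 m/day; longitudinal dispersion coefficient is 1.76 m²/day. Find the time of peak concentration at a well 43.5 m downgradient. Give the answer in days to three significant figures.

For the 1D instantaneous-source solution, setting ∂C/∂t = 0 at fixed x gives v²t² + 2Dt − x² = 0, so t = (√(D² + v²x²) − D)/v².
√(D² + v²x²) = √(1.76² + 2.10² × 43.5²) = 91.37; v² = 4.41.
t = (91.37 − 1.76)/4.41 = 20.3 days (vs. the pure-advection estimate x/v = 20.7 d).

20.3 days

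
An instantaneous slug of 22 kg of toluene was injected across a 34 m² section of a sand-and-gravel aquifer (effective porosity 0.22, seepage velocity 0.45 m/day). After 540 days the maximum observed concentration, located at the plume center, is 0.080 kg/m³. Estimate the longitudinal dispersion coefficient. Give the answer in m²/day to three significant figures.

0.199 m²/day

At the plume center C_max = M/(n_e·A·√(4πDt)), so D = M²/(4πt·(n_e·A·C_max)²).
n_e·A·C_max = 0.22 × 34 × 0.080 = 0.5984 kg/m.
D = 22²/(4π × 540 × 0.5984²) = 0.199 m²/day.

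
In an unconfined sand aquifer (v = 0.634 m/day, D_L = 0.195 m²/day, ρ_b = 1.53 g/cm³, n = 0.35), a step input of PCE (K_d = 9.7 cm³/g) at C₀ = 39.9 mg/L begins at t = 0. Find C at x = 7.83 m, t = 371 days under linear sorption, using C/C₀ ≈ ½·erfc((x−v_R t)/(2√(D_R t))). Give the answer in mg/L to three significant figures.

3.73 mg/L

Retardation factor R = 1 + ρ_b·K_d/n = 1 + 1.53 × 9.7/0.35 = 43.40.
Sorption retards both mechanisms: v_R = v/R = 0.01461 m/day, D_R = D/R = 0.004493 m²/day.
v_R·t = 0.01461 × 371 = 5.42031 m; 2√(D_R t) = 2.582 m; argument = (7.83 − 5.42031)/2.582 = 0.9333.
C = C₀ × ½·erfc(0.9333) = 39.9 × 0.09344 = 3.73 mg/L.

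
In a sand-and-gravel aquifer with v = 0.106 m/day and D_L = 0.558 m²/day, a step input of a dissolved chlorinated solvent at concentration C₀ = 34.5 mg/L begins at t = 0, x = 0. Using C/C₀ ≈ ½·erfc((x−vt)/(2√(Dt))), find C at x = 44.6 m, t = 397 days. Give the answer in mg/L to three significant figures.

For a continuous step input, C/C₀ ≈ ½·erfc((x−vt)/(2√(Dt))).
vt = 0.106 × 397 = 42.082 m and 2√(Dt) = 2√(0.558 × 397) = 29.77 m.
Argument (x−vt)/(2√(Dt)) = (44.6 − 42.082)/29.77 = 0.08458; ½·erfc(0.08458) = 0.4524.
C = 34.5 × 0.4524 = 15.6 mg/L.

15.6 mg/L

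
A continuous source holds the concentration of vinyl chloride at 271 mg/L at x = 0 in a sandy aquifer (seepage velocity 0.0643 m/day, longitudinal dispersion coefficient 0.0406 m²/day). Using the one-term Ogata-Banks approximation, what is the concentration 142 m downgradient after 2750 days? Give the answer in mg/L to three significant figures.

For a continuous step input, C/C₀ ≈ ½·erfc((x−vt)/(2√(Dt))).
vt = 0.0643 × 2750 = 176.825 m and 2√(Dt) = 2√(0.0406 × 2750) = 21.13 m.
Argument (x−vt)/(2√(Dt)) = (142 − 176.825)/21.13 = -1.648; ½·erfc(-1.648) = 0.9901.
C = 271 × 0.9901 = 268 mg/L.

268 mg/L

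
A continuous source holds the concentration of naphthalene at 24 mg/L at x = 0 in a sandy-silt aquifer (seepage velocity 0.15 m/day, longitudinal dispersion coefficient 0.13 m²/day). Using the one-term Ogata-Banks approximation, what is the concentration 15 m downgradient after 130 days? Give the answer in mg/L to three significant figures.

18.7 mg/L

For a continuous step input, C/C₀ ≈ ½·erfc((x−vt)/(2√(Dt))).
vt = 0.15 × 130 = 19.5 m and 2√(Dt) = 2√(0.13 × 130) = 8.222 m.
Argument (x−vt)/(2√(Dt)) = (15 − 19.5)/8.222 = -0.5473; ½·erfc(-0.5473) = 0.7805.
C = 24 × 0.7805 = 18.7 mg/L.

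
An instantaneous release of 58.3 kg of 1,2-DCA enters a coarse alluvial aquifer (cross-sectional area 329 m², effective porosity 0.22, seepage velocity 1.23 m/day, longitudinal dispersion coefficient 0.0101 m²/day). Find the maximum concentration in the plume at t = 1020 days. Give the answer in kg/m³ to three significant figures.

0.0708 kg/m³

The peak of an instantaneous 1D plume sits at x = vt; there the Gaussian factor is 1 and C_max = M/(n_e·A·√(4πDt)), where n_e·A is the pore area the mass is dissolved in.
√(4πDt) = √(4π × 0.0101 × 1020) = 11.38 m, so C_max = 58.3/(0.22 × 329 × 11.38) = 0.0708 kg/m³.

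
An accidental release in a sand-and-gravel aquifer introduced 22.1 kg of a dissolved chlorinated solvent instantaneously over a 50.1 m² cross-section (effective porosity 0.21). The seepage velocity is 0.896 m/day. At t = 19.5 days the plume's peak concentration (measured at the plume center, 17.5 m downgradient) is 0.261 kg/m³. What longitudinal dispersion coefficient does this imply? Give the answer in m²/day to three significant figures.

At the plume center C_max = M/(n_e·A·√(4πDt)), so D = M²/(4πt·(n_e·A·C_max)²).
n_e·A·C_max = 0.21 × 50.1 × 0.261 = 2.746 kg/m.
D = 22.1²/(4π × 19.5 × 2.746²) = 0.264 m²/day.

0.264 m²/day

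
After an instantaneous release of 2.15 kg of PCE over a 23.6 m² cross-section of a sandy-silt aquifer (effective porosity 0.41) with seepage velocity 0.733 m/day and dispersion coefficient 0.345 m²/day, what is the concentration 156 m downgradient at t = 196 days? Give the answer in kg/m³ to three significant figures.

0.00434 kg/m³

For an instantaneous plane source, C(x,t) = M/(n_e·A·√(4πDt)) · exp(−(x−vt)²/(4Dt)), with n_e·A the pore (flow) area.
Plume center vt = 0.733 × 196 = 143.668 m, so the well at 156 m is 12.332 m downgradient of the peak.
√(4πDt) = 29.15 m, giving peak height M/(n_e·A·√(4πDt)) = 2.15/(0.41 × 23.6 × 29.15) = 0.007623 kg/m³.
(x−vt)²/(4Dt) = (12.332)²/(4 × 0.345 × 196) = 0.5623; exp(−0.5623) = 0.5699.
C = 0.007623 × 0.5699 = 0.00434 kg/m³.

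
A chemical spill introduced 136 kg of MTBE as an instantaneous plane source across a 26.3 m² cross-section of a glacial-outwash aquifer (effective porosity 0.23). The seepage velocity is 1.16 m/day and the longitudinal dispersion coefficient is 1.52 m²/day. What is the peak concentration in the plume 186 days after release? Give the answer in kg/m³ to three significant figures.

The peak of an instantaneous 1D plume sits at x = vt; there the Gaussian factor is 1 and C_max = M/(n_e·A·√(4πDt)), where n_e·A is the pore area the mass is dissolved in.
√(4πDt) = √(4π × 1.52 × 186) = 59.61 m, so C_max = 136/(0.23 × 26.3 × 59.61) = 0.377 kg/m³.

0.377 kg/m³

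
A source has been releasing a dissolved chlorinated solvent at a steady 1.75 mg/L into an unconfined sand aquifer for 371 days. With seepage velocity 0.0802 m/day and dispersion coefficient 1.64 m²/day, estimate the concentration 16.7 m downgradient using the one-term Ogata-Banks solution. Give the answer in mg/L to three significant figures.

For a continuous step input, C/C₀ ≈ ½·erfc((x−vt)/(2√(Dt))).
vt = 0.0802 × 371 = 29.7542 m and 2√(Dt) = 2√(1.64 × 371) = 49.33 m.
Argument (x−vt)/(2√(Dt)) = (16.7 − 29.7542)/49.33 = -0.2646; ½·erfc(-0.2646) = 0.6459.
C = 1.75 × 0.6459 = 1.13 mg/L.

1.13 mg/L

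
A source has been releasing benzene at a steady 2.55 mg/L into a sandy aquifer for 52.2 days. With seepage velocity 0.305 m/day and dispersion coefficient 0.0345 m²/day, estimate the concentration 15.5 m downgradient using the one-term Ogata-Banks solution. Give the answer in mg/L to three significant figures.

For a continuous step input, C/C₀ ≈ ½·erfc((x−vt)/(2√(Dt))).
vt = 0.305 × 52.2 = 15.921 m and 2√(Dt) = 2√(0.0345 × 52.2) = 2.684 m.
Argument (x−vt)/(2√(Dt)) = (15.5 − 15.921)/2.684 = -0.1569; ½·erfc(-0.1569) = 0.5878.
C = 2.55 × 0.5878 = 1.50 mg/L.

1.50 mg/L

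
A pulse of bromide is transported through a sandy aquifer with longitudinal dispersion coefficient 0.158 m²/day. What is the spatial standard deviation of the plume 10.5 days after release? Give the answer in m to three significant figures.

Dispersive spreading gives a Gaussian with σ² = 2Dt; advection only shifts the center.
σ = √(2 × 0.158 × 10.5) = 1.82 m.

1.82 m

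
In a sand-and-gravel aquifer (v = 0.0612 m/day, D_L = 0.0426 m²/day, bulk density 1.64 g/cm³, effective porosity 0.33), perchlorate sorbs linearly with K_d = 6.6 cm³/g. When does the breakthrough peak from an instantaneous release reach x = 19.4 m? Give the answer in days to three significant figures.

Retardation factor R = 1 + ρ_b·K_d/n = 1 + 1.64 × 6.6/0.33 = 33.80.
Sorption retards both mechanisms: v_R = v/R = 0.001811 m/day, D_R = D/R = 0.001260 m²/day.
Peak time from v_R²t² + 2D_R t − x² = 0: t = (√(D_R² + v_R²x²) − D_R)/v_R².
√(D_R² + v_R²x²) = √(0.001260² + 0.001811² × 19.4²) = 0.03516; v_R² = 3.280e-06.
t = (0.03516 − 0.001260)/3.280e-06 = 10300 days.

10300 days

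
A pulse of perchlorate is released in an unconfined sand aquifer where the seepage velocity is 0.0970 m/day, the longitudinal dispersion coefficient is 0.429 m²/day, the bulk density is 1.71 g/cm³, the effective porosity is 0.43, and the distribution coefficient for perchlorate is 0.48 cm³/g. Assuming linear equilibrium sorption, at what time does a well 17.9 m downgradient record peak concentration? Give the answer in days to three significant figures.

420 days

Retardation factor R = 1 + ρ_b·K_d/n = 1 + 1.71 × 0.48/0.43 = 2.909.
Sorption retards both mechanisms: v_R = v/R = 0.03334 m/day, D_R = D/R = 0.1475 m²/day.
Peak time from v_R²t² + 2D_R t − x² = 0: t = (√(D_R² + v_R²x²) − D_R)/v_R².
√(D_R² + v_R²x²) = √(0.1475² + 0.03334² × 17.9²) = 0.6147; v_R² = 0.001112.
t = (0.6147 − 0.1475)/0.001112 = 420 days.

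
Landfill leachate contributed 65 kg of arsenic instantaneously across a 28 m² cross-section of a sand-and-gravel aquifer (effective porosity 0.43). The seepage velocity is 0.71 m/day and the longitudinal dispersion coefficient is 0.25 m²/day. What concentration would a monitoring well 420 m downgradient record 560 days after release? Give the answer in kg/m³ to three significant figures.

0.0525 kg/m³

For an instantaneous plane source, C(x,t) = M/(n_e·A·√(4πDt)) · exp(−(x−vt)²/(4Dt)), with n_e·A the pore (flow) area.
Plume center vt = 0.71 × 560 = 397.6 m, so the well at 420 m is 22.4 m downgradient of the peak.
√(4πDt) = 41.94 m, giving peak height M/(n_e·A·√(4πDt)) = 65/(0.43 × 28 × 41.94) = 0.1287 kg/m³.
(x−vt)²/(4Dt) = (22.4)²/(4 × 0.25 × 560) = 0.8960; exp(−0.8960) = 0.4082.
C = 0.1287 × 0.4082 = 0.0525 kg/m³.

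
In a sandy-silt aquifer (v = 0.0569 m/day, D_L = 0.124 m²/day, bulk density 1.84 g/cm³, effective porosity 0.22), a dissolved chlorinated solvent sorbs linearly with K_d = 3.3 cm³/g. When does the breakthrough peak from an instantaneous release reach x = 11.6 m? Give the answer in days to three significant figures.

4840 days

Retardation factor R = 1 + ρ_b·K_d/n = 1 + 1.84 × 3.3/0.22 = 28.60.
Sorption retards both mechanisms: v_R = v/R = 0.001990 m/day, D_R = D/R = 0.004336 m²/day.
Peak time from v_R²t² + 2D_R t − x² = 0: t = (√(D_R² + v_R²x²) − D_R)/v_R².
√(D_R² + v_R²x²) = √(0.004336² + 0.001990² × 11.6²) = 0.02349; v_R² = 3.960e-06.
t = (0.02349 − 0.004336)/3.960e-06 = 4840 days.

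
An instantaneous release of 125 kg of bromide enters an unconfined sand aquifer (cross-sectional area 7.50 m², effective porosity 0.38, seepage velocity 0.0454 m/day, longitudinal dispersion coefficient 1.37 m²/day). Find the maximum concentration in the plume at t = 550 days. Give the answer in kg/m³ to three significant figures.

The peak of an instantaneous 1D plume sits at x = vt; there the Gaussian factor is 1 and C_max = M/(n_e·A·√(4πDt)), where n_e·A is the pore area the mass is dissolved in.
√(4πDt) = √(4π × 1.37 × 550) = 97.31 m, so C_max = 125/(0.38 × 7.50 × 97.31) = 0.451 kg/m³.

0.451 kg/m³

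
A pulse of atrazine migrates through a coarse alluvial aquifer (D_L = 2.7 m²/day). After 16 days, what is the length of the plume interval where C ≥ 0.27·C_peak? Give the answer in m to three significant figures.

The plume is Gaussian with σ = √(2Dt) = √(2 × 2.7 × 16) = 9.295 m.
C/C_peak = exp(−Δx²/(2σ²)) = 0.27 ⇒ Δx = σ·√(−2 ln 0.27) = 9.295 × 1.618 = 15.04 m.
Width = 2Δx = 30.1 m.

30.1 m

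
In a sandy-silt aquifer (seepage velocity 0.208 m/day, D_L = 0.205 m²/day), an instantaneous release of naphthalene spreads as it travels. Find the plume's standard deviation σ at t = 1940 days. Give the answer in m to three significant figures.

Dispersive spreading gives a Gaussian with σ² = 2Dt; advection only shifts the center.
σ = √(2 × 0.205 × 1940) = 28.2 m.

28.2 m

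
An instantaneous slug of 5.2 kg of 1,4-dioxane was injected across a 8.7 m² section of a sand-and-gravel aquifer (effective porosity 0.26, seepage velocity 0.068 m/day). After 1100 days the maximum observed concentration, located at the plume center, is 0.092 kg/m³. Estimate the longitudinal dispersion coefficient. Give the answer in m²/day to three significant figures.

0.0452 m²/day

At the plume center C_max = M/(n_e·A·√(4πDt)), so D = M²/(4πt·(n_e·A·C_max)²).
n_e·A·C_max = 0.26 × 8.7 × 0.092 = 0.2081 kg/m.
D = 5.2²/(4π × 1100 × 0.2081²) = 0.0452 m²/day.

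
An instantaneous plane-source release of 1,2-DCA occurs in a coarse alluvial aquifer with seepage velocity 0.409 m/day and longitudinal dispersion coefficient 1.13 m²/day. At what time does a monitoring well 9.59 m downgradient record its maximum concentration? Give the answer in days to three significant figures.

For the 1D instantaneous-source solution, setting ∂C/∂t = 0 at fixed x gives v²t² + 2Dt − x² = 0, so t = (√(D² + v²x²) − D)/v².
√(D² + v²x²) = √(1.13² + 0.409² × 9.59²) = 4.082; v² = 0.167281.
t = (4.082 − 1.13)/0.167281 = 17.6 days (vs. the pure-advection estimate x/v = 23.4 d).

17.6 days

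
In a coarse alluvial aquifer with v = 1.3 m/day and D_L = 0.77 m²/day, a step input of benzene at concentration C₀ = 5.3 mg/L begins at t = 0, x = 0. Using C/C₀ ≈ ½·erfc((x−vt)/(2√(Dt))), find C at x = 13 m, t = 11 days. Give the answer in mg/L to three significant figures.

For a continuous step input, C/C₀ ≈ ½·erfc((x−vt)/(2√(Dt))).
vt = 1.3 × 11 = 14.3 m and 2√(Dt) = 2√(0.77 × 11) = 5.821 m.
Argument (x−vt)/(2√(Dt)) = (13 − 14.3)/5.821 = -0.2233; ½·erfc(-0.2233) = 0.6239.
C = 5.3 × 0.6239 = 3.31 mg/L.

3.31 mg/L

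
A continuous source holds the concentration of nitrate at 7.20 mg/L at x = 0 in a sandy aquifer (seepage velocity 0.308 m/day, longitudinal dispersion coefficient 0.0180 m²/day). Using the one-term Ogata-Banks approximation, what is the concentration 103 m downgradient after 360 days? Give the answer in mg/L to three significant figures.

7.10 mg/L

For a continuous step input, C/C₀ ≈ ½·erfc((x−vt)/(2√(Dt))).
vt = 0.308 × 360 = 110.88 m and 2√(Dt) = 2√(0.0180 × 360) = 5.091 m.
Argument (x−vt)/(2√(Dt)) = (103 − 110.88)/5.091 = -1.548; ½·erfc(-1.548) = 0.9857.
C = 7.20 × 0.9857 = 7.10 mg/L.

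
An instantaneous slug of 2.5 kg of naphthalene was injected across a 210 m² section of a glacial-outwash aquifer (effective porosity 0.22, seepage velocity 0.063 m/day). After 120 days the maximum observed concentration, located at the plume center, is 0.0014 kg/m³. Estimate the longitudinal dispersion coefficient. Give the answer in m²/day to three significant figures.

0.991 m²/day

At the plume center C_max = M/(n_e·A·√(4πDt)), so D = M²/(4πt·(n_e·A·C_max)²).
n_e·A·C_max = 0.22 × 210 × 0.0014 = 0.06468 kg/m.
D = 2.5²/(4π × 120 × 0.06468²) = 0.991 m²/day.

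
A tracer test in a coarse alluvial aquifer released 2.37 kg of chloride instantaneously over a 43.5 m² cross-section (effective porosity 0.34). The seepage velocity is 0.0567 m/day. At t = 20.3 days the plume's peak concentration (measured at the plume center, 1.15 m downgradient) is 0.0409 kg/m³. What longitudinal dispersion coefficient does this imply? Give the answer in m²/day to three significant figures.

At the plume center C_max = M/(n_e·A·√(4πDt)), so D = M²/(4πt·(n_e·A·C_max)²).
n_e·A·C_max = 0.34 × 43.5 × 0.0409 = 0.6049 kg/m.
D = 2.37²/(4π × 20.3 × 0.6049²) = 0.0602 m²/day.

0.0602 m²/day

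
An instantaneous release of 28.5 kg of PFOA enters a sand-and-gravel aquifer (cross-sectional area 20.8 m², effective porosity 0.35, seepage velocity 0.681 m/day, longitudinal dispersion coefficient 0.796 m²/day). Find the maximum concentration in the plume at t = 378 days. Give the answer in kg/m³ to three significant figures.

The peak of an instantaneous 1D plume sits at x = vt; there the Gaussian factor is 1 and C_max = M/(n_e·A·√(4πDt)), where n_e·A is the pore area the mass is dissolved in.
√(4πDt) = √(4π × 0.796 × 378) = 61.49 m, so C_max = 28.5/(0.35 × 20.8 × 61.49) = 0.0637 kg/m³.

0.0637 kg/m³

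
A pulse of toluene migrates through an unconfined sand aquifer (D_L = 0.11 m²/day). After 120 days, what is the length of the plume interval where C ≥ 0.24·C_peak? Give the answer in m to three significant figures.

17.4 m

The plume is Gaussian with σ = √(2Dt) = √(2 × 0.11 × 120) = 5.138 m.
C/C_peak = exp(−Δx²/(2σ²)) = 0.24 ⇒ Δx = σ·√(−2 ln 0.24) = 5.138 × 1.689 = 8.678 m.
Width = 2Δx = 17.4 m.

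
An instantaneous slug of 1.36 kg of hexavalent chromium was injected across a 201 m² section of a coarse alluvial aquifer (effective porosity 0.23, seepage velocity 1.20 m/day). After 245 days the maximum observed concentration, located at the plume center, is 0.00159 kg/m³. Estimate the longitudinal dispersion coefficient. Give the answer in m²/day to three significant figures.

0.111 m²/day

At the plume center C_max = M/(n_e·A·√(4πDt)), so D = M²/(4πt·(n_e·A·C_max)²).
n_e·A·C_max = 0.23 × 201 × 0.00159 = 0.07351 kg/m.
D = 1.36²/(4π × 245 × 0.07351²) = 0.111 m²/day.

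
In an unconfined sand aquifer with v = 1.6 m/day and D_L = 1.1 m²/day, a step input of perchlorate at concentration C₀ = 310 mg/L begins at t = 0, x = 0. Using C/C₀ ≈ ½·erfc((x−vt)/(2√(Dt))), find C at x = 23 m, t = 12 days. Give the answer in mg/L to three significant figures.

71.2 mg/L

For a continuous step input, C/C₀ ≈ ½·erfc((x−vt)/(2√(Dt))).
vt = 1.6 × 12 = 19.2 m and 2√(Dt) = 2√(1.1 × 12) = 7.266 m.
Argument (x−vt)/(2√(Dt)) = (23 − 19.2)/7.266 = 0.5230; ½·erfc(0.5230) = 0.2298.
C = 310 × 0.2298 = 71.2 mg/L.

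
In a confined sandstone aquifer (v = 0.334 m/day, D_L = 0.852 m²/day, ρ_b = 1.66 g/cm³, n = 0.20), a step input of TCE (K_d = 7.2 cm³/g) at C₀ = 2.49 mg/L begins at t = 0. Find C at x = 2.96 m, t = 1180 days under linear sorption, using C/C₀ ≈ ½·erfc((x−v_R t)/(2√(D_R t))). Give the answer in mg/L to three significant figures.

Retardation factor R = 1 + ρ_b·K_d/n = 1 + 1.66 × 7.2/0.20 = 60.76.
Sorption retards both mechanisms: v_R = v/R = 0.005497 m/day, D_R = D/R = 0.01402 m²/day.
v_R·t = 0.005497 × 1180 = 6.48646 m; 2√(D_R t) = 8.135 m; argument = (2.96 − 6.48646)/8.135 = -0.4335.
C = C₀ × ½·erfc(-0.4335) = 2.49 × 0.7301 = 1.82 mg/L.

1.82 mg/L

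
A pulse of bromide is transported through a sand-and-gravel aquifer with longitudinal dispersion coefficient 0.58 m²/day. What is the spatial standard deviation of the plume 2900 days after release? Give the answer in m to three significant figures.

58.0 m

Dispersive spreading gives a Gaussian with σ² = 2Dt; advection only shifts the center.
σ = √(2 × 0.58 × 2900) = 58.0 m.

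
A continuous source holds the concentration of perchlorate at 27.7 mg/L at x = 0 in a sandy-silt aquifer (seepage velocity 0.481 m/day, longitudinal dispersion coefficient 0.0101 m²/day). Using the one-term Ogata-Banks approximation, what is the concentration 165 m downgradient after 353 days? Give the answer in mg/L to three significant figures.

For a continuous step input, C/C₀ ≈ ½·erfc((x−vt)/(2√(Dt))).
vt = 0.481 × 353 = 169.793 m and 2√(Dt) = 2√(0.0101 × 353) = 3.776 m.
Argument (x−vt)/(2√(Dt)) = (165 − 169.793)/3.776 = -1.269; ½·erfc(-1.269) = 0.9636.
C = 27.7 × 0.9636 = 26.7 mg/L.

26.7 mg/L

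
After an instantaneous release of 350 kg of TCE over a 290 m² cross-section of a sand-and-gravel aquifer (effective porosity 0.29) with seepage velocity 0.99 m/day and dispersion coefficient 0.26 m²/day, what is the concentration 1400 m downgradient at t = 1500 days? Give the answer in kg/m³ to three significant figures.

0.000579 kg/m³

For an instantaneous plane source, C(x,t) = M/(n_e·A·√(4πDt)) · exp(−(x−vt)²/(4Dt)), with n_e·A the pore (flow) area.
Plume center vt = 0.99 × 1500 = 1485 m, so the well at 1400 m is 85 m upgradient of the peak.
√(4πDt) = 70.01 m, giving peak height M/(n_e·A·√(4πDt)) = 350/(0.29 × 290 × 70.01) = 0.05944 kg/m³.
(x−vt)²/(4Dt) = (-85)²/(4 × 0.26 × 1500) = 4.631; exp(−4.631) = 0.009745.
C = 0.05944 × 0.009745 = 0.000579 kg/m³.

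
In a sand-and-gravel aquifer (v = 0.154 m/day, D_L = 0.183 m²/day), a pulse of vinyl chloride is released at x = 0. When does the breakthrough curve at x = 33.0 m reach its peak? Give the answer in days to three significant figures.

For the 1D instantaneous-source solution, setting ∂C/∂t = 0 at fixed x gives v²t² + 2Dt − x² = 0, so t = (√(D² + v²x²) − D)/v².
√(D² + v²x²) = √(0.183² + 0.154² × 33.0²) = 5.085; v² = 0.023716.
t = (5.085 − 0.183)/0.023716 = 207 days (vs. the pure-advection estimate x/v = 214 d).

207 days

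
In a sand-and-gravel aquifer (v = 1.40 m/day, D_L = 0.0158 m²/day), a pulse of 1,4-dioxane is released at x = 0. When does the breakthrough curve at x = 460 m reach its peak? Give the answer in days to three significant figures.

329 days

For the 1D instantaneous-source solution, setting ∂C/∂t = 0 at fixed x gives v²t² + 2Dt − x² = 0, so t = (√(D² + v²x²) − D)/v².
√(D² + v²x²) = √(0.0158² + 1.40² × 460²) = 644.0; v² = 1.96.
t = (644.0 − 0.0158)/1.96 = 329 days (vs. the pure-advection estimate x/v = 329 d).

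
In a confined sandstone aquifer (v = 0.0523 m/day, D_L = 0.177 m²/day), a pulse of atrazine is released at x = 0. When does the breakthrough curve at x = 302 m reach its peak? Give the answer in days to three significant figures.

5710 days

For the 1D instantaneous-source solution, setting ∂C/∂t = 0 at fixed x gives v²t² + 2Dt − x² = 0, so t = (√(D² + v²x²) − D)/v².
√(D² + v²x²) = √(0.177² + 0.0523² × 302²) = 15.80; v² = 0.00273529.
t = (15.80 − 0.177)/0.00273529 = 5710 days (vs. the pure-advection estimate x/v = 5770 d).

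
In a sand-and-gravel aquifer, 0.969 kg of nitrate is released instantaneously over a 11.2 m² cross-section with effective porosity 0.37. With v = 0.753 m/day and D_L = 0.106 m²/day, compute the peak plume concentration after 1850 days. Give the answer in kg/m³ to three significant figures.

0.00471 kg/m³

The peak of an instantaneous 1D plume sits at x = vt; there the Gaussian factor is 1 and C_max = M/(n_e·A·√(4πDt)), where n_e·A is the pore area the mass is dissolved in.
√(4πDt) = √(4π × 0.106 × 1850) = 49.64 m, so C_max = 0.969/(0.37 × 11.2 × 49.64) = 0.00471 kg/m³.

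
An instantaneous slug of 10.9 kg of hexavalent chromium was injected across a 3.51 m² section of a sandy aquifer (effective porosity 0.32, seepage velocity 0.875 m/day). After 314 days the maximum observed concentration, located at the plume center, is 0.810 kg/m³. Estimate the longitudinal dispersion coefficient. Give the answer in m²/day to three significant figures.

0.0364 m²/day

At the plume center C_max = M/(n_e·A·√(4πDt)), so D = M²/(4πt·(n_e·A·C_max)²).
n_e·A·C_max = 0.32 × 3.51 × 0.810 = 0.9098 kg/m.
D = 10.9²/(4π × 314 × 0.9098²) = 0.0364 m²/day.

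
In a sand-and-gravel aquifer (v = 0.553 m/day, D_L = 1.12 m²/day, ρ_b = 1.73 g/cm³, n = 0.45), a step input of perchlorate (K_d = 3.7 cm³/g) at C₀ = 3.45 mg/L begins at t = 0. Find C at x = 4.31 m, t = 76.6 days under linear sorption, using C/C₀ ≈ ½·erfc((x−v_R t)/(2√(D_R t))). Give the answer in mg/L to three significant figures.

Retardation factor R = 1 + ρ_b·K_d/n = 1 + 1.73 × 3.7/0.45 = 15.22.
Sorption retards both mechanisms: v_R = v/R = 0.03633 m/day, D_R = D/R = 0.07359 m²/day.
v_R·t = 0.03633 × 76.6 = 2.782878 m; 2√(D_R t) = 4.748 m; argument = (4.31 − 2.782878)/4.748 = 0.3216.
C = C₀ × ½·erfc(0.3216) = 3.45 × 0.3246 = 1.12 mg/L.

1.12 mg/L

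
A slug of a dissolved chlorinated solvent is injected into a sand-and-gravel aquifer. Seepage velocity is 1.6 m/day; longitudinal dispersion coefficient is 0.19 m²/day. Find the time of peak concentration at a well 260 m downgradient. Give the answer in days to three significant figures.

For the 1D instantaneous-source solution, setting ∂C/∂t = 0 at fixed x gives v²t² + 2Dt − x² = 0, so t = (√(D² + v²x²) − D)/v².
√(D² + v²x²) = √(0.19² + 1.6² × 260²) = 416.0; v² = 2.56.
t = (416.0 − 0.19)/2.56 = 162 days (vs. the pure-advection estimate x/v = 162 d).

162 days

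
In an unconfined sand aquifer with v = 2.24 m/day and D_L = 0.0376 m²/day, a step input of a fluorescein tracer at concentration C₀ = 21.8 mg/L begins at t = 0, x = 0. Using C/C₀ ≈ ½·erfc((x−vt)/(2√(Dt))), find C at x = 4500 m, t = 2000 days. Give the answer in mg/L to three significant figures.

1.12 mg/L

For a continuous step input, C/C₀ ≈ ½·erfc((x−vt)/(2√(Dt))).
vt = 2.24 × 2000 = 4480 m and 2√(Dt) = 2√(0.0376 × 2000) = 17.34 m.
Argument (x−vt)/(2√(Dt)) = (4500 − 4480)/17.34 = 1.153; ½·erfc(1.153) = 0.05149.
C = 21.8 × 0.05149 = 1.12 mg/L.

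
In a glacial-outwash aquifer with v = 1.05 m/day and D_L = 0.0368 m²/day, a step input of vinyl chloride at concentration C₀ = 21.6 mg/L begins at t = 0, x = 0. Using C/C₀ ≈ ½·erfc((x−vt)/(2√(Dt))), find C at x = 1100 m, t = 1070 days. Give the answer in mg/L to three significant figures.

For a continuous step input, C/C₀ ≈ ½·erfc((x−vt)/(2√(Dt))).
vt = 1.05 × 1070 = 1123.5 m and 2√(Dt) = 2√(0.0368 × 1070) = 12.55 m.
Argument (x−vt)/(2√(Dt)) = (1100 − 1123.5)/12.55 = -1.873; ½·erfc(-1.873) = 0.9960.
C = 21.6 × 0.9960 = 21.5 mg/L.

21.5 mg/L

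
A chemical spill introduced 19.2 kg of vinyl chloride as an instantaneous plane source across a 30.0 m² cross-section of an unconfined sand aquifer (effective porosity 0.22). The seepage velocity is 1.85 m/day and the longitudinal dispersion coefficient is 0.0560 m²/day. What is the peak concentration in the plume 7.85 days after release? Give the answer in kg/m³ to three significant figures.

1.24 kg/m³

The peak of an instantaneous 1D plume sits at x = vt; there the Gaussian factor is 1 and C_max = M/(n_e·A·√(4πDt)), where n_e·A is the pore area the mass is dissolved in.
√(4πDt) = √(4π × 0.0560 × 7.85) = 2.350 m, so C_max = 19.2/(0.22 × 30.0 × 2.350) = 1.24 kg/m³.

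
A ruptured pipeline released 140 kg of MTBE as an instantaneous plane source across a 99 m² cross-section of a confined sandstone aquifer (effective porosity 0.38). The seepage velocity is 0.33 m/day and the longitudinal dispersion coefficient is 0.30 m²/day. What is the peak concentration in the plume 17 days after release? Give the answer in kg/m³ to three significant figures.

The peak of an instantaneous 1D plume sits at x = vt; there the Gaussian factor is 1 and C_max = M/(n_e·A·√(4πDt)), where n_e·A is the pore area the mass is dissolved in.
√(4πDt) = √(4π × 0.30 × 17) = 8.006 m, so C_max = 140/(0.38 × 99 × 8.006) = 0.465 kg/m³.

0.465 kg/m³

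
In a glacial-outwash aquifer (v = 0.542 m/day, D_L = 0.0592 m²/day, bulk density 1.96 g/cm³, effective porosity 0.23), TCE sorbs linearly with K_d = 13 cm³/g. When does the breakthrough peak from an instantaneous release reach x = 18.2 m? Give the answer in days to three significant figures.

3730 days

Retardation factor R = 1 + ρ_b·K_d/n = 1 + 1.96 × 13/0.23 = 111.8.
Sorption retards both mechanisms: v_R = v/R = 0.004848 m/day, D_R = D/R = 0.0005295 m²/day.
Peak time from v_R²t² + 2D_R t − x² = 0: t = (√(D_R² + v_R²x²) − D_R)/v_R².
√(D_R² + v_R²x²) = √(0.0005295² + 0.004848² × 18.2²) = 0.08824; v_R² = 2.350e-05.
t = (0.08824 − 0.0005295)/2.350e-05 = 3730 days.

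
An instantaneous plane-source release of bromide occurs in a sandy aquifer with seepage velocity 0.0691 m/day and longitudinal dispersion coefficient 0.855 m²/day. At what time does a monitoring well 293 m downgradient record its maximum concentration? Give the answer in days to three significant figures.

For the 1D instantaneous-source solution, setting ∂C/∂t = 0 at fixed x gives v²t² + 2Dt − x² = 0, so t = (√(D² + v²x²) − D)/v².
√(D² + v²x²) = √(0.855² + 0.0691² × 293²) = 20.26; v² = 0.00477481.
t = (20.26 − 0.855)/0.00477481 = 4060 days (vs. the pure-advection estimate x/v = 4240 d).

4060 days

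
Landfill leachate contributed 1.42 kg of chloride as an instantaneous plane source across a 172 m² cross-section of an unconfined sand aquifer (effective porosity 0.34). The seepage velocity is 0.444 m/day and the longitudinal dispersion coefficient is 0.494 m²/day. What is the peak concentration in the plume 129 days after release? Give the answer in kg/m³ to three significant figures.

The peak of an instantaneous 1D plume sits at x = vt; there the Gaussian factor is 1 and C_max = M/(n_e·A·√(4πDt)), where n_e·A is the pore area the mass is dissolved in.
√(4πDt) = √(4π × 0.494 × 129) = 28.30 m, so C_max = 1.42/(0.34 × 172 × 28.30) = 0.000858 kg/m³.

0.000858 kg/m³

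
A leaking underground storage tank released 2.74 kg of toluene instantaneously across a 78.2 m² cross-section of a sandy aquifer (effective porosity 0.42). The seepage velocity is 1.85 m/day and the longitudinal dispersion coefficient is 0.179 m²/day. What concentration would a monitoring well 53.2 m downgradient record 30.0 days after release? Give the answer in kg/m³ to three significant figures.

For an instantaneous plane source, C(x,t) = M/(n_e·A·√(4πDt)) · exp(−(x−vt)²/(4Dt)), with n_e·A the pore (flow) area.
Plume center vt = 1.85 × 30.0 = 55.5 m, so the well at 53.2 m is 2.3 m upgradient of the peak.
√(4πDt) = 8.215 m, giving peak height M/(n_e·A·√(4πDt)) = 2.74/(0.42 × 78.2 × 8.215) = 0.01016 kg/m³.
(x−vt)²/(4Dt) = (-2.3)²/(4 × 0.179 × 30.0) = 0.2463; exp(−0.2463) = 0.7817.
C = 0.01016 × 0.7817 = 0.00794 kg/m³.

0.00794 kg/m³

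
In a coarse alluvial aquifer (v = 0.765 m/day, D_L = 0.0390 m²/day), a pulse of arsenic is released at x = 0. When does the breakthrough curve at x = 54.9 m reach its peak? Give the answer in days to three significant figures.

71.7 days

For the 1D instantaneous-source solution, setting ∂C/∂t = 0 at fixed x gives v²t² + 2Dt − x² = 0, so t = (√(D² + v²x²) − D)/v².
√(D² + v²x²) = √(0.0390² + 0.765² × 54.9²) = 42.00; v² = 0.585225.
t = (42.00 − 0.0390)/0.585225 = 71.7 days (vs. the pure-advection estimate x/v = 71.8 d).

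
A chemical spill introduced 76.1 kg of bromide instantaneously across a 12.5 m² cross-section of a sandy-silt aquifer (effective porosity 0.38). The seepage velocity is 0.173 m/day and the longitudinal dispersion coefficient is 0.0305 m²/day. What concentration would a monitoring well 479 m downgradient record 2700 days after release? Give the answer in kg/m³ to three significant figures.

0.324 kg/m³

For an instantaneous plane source, C(x,t) = M/(n_e·A·√(4πDt)) · exp(−(x−vt)²/(4Dt)), with n_e·A the pore (flow) area.
Plume center vt = 0.173 × 2700 = 467.1 m, so the well at 479 m is 11.9 m downgradient of the peak.
√(4πDt) = 32.17 m, giving peak height M/(n_e·A·√(4πDt)) = 76.1/(0.38 × 12.5 × 32.17) = 0.4980 kg/m³.
(x−vt)²/(4Dt) = (11.9)²/(4 × 0.0305 × 2700) = 0.4299; exp(−0.4299) = 0.6506.
C = 0.4980 × 0.6506 = 0.324 kg/m³.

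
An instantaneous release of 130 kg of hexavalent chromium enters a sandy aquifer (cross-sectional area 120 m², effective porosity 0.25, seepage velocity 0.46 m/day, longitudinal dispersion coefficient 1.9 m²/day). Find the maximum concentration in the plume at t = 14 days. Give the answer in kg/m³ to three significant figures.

0.237 kg/m³

The peak of an instantaneous 1D plume sits at x = vt; there the Gaussian factor is 1 and C_max = M/(n_e·A·√(4πDt)), where n_e·A is the pore area the mass is dissolved in.
√(4πDt) = √(4π × 1.9 × 14) = 18.28 m, so C_max = 130/(0.25 × 120 × 18.28) = 0.237 kg/m³.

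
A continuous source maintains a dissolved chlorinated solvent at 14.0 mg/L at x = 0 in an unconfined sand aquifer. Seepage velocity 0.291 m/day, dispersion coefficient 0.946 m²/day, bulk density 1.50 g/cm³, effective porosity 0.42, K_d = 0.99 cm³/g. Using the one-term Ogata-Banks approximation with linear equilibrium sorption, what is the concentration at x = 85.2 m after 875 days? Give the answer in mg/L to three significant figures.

Retardation factor R = 1 + ρ_b·K_d/n = 1 + 1.50 × 0.99/0.42 = 4.536.
Sorption retards both mechanisms: v_R = v/R = 0.06415 m/day, D_R = D/R = 0.2086 m²/day.
v_R·t = 0.06415 × 875 = 56.13125 m; 2√(D_R t) = 27.02 m; argument = (85.2 − 56.13125)/27.02 = 1.076.
C = C₀ × ½·erfc(1.076) = 14.0 × 0.06404 = 0.897 mg/L.

0.897 mg/L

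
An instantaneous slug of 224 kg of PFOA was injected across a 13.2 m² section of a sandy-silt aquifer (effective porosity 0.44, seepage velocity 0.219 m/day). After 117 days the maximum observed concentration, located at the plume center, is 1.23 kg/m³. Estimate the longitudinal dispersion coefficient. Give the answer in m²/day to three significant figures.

At the plume center C_max = M/(n_e·A·√(4πDt)), so D = M²/(4πt·(n_e·A·C_max)²).
n_e·A·C_max = 0.44 × 13.2 × 1.23 = 7.144 kg/m.
D = 224²/(4π × 117 × 7.144²) = 0.669 m²/day.

0.669 m²/day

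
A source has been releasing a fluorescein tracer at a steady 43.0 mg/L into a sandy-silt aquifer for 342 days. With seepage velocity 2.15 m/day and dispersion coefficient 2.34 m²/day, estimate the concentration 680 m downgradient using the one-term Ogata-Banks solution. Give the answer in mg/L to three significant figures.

For a continuous step input, C/C₀ ≈ ½·erfc((x−vt)/(2√(Dt))).
vt = 2.15 × 342 = 735.3 m and 2√(Dt) = 2√(2.34 × 342) = 56.58 m.
Argument (x−vt)/(2√(Dt)) = (680 − 735.3)/56.58 = -0.9774; ½·erfc(-0.9774) = 0.9166.
C = 43.0 × 0.9166 = 39.4 mg/L.

39.4 mg/L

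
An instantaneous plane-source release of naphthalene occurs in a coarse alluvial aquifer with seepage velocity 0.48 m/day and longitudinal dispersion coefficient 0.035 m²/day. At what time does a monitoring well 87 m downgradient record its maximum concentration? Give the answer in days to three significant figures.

For the 1D instantaneous-source solution, setting ∂C/∂t = 0 at fixed x gives v²t² + 2Dt − x² = 0, so t = (√(D² + v²x²) − D)/v².
√(D² + v²x²) = √(0.035² + 0.48² × 87²) = 41.76; v² = 0.2304.
t = (41.76 − 0.035)/0.2304 = 181 days (vs. the pure-advection estimate x/v = 181 d).

181 days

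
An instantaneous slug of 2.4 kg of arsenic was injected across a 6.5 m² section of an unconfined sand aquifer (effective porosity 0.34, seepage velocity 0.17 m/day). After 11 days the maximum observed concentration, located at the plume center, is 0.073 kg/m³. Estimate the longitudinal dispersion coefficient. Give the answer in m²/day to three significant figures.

1.60 m²/day

At the plume center C_max = M/(n_e·A·√(4πDt)), so D = M²/(4πt·(n_e·A·C_max)²).
n_e·A·C_max = 0.34 × 6.5 × 0.073 = 0.1613 kg/m.
D = 2.4²/(4π × 11 × 0.1613²) = 1.60 m²/day.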